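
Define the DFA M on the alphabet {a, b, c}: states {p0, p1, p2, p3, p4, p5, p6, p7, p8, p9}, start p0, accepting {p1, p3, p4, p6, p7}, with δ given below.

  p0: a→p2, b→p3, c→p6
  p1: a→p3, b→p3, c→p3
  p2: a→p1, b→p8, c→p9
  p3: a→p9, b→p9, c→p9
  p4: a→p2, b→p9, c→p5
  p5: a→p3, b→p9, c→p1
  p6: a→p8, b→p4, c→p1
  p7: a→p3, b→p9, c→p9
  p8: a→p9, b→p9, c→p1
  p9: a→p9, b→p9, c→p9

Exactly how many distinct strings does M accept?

32

The useful subgraph on states {p0, p1, p2, p3, p4, p5, p6, p8} is acyclic, so L(M) is finite; the longest accepting path visits 7 useful states, giving maximum string length 6.
Counting accepting paths from p0 by length: 2 of length 1, 3 of length 2, 8 of length 3, 9 of length 4, 7 of length 5, 3 of length 6. Total 32.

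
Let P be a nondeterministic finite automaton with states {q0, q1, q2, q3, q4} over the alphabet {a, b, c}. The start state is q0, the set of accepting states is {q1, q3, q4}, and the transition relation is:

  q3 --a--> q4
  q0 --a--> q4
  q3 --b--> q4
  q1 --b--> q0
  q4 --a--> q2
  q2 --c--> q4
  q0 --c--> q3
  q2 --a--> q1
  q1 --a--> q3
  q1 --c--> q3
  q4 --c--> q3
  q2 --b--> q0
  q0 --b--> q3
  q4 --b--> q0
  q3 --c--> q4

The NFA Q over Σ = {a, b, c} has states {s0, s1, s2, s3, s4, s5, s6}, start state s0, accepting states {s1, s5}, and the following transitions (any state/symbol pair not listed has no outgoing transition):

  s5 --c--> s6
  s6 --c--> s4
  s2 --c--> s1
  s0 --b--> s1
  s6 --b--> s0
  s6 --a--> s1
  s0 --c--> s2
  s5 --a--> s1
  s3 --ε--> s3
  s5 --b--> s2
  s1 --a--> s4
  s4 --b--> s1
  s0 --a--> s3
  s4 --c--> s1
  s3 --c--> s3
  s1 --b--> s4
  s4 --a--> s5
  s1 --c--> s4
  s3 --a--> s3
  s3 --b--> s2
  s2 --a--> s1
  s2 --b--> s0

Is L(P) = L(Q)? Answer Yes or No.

No

The string a is accepted by P but rejected by Q.
So L(P) ≠ L(Q).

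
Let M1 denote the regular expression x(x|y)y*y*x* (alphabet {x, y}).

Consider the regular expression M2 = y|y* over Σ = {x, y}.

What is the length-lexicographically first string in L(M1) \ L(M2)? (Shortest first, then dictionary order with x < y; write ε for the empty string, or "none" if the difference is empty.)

The string xx is accepted by M1 but not by M2.
No shorter string lies in the difference, and xx is the lexicographically first length-2 string in L(M1) \ L(M2).

xx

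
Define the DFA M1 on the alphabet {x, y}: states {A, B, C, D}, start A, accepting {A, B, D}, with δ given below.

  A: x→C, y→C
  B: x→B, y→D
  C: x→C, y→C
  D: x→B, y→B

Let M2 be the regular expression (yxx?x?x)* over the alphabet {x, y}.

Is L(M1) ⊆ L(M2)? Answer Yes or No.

Yes

Converting the expression M2 to a DFA (subset construction, then merging equivalent states) gives the minimal DFA with states {r0, r1, r2, r3, r4, r5}, start state r0, accepting states {r0, r4, r5} and transitions r0: x→r1, y→r2; r1: x→r1, y→r1; r2: x→r3, y→r1; r3: x→r4, y→r1; r4: x→r5, y→r2; r5: x→r0, y→r2.
Exploring the product automaton M1 × M2 from the start pair (A, r0), following both machines on each input symbol, reaches 7 state pairs: (A, r0), (C, r1), (C, r2), (C, r3), (C, r4), (C, r5), (C, r0).
M1 accepts in {A, B, D} and M2 accepts in {r0, r4, r5}. The reachable pairs whose M1-component is accepting are (A, r0); in each of them the M2-component is accepting too, so the product for L(M1) \ L(M2) (M1-component accepting, M2-component rejecting) has no reachable accepting pair and the difference is empty.
Hence every string in L(M1) is also in L(M2).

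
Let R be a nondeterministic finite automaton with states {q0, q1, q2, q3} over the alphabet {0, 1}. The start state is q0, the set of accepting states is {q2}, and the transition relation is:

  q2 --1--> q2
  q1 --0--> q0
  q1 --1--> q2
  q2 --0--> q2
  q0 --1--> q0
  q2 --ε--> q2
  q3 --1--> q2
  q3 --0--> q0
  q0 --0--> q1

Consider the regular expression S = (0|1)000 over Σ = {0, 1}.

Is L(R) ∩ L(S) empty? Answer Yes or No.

Yes

Converting the expression S to a DFA (subset construction, then merging equivalent states) gives the minimal DFA with states {s0, s1, s2, s3, s4, s5}, start state s0, accepting states {s5} and transitions s0: 0→s1, 1→s1; s1: 0→s2, 1→s3; s2: 0→s4, 1→s3; s3: 0→s3, 1→s3; s4: 0→s5, 1→s3; s5: 0→s3, 1→s3.
Exploring the product automaton R × S from the start pair (q0, s0), following both machines on each input symbol, reaches 12 state pairs: (q0, s0), (q1, s1), (q0, s1), (q0, s2), (q2, s3), (q1, s2), (q0, s3), (q1, s4), (q0, s4), (q1, s3), (q0, s5), (q1, s5).
R accepts in {q2} and S accepts in {s5}; no reachable pair has both components accepting, so no string drives both machines to acceptance simultaneously and L(R) ∩ L(S) = ∅.
So no string is accepted by both, and the intersection is empty.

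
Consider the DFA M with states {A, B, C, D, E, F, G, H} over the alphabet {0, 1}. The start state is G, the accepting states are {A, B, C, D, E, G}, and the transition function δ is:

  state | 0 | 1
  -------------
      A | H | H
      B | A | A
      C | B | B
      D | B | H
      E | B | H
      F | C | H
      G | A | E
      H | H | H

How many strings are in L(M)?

The useful subgraph on states {A, B, E, G} is acyclic, so L(M) is finite; the longest accepting path visits 4 useful states, giving maximum string length 3.
Counting accepting paths from G by length: 1 of length 0, 2 of length 1, 1 of length 2, 2 of length 3. Total 6.

6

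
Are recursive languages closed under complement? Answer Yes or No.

Yes

Run the decider for L and flip its answer; since the decider halts on every input, this decides the complement.
So the recursive languages are closed under complement.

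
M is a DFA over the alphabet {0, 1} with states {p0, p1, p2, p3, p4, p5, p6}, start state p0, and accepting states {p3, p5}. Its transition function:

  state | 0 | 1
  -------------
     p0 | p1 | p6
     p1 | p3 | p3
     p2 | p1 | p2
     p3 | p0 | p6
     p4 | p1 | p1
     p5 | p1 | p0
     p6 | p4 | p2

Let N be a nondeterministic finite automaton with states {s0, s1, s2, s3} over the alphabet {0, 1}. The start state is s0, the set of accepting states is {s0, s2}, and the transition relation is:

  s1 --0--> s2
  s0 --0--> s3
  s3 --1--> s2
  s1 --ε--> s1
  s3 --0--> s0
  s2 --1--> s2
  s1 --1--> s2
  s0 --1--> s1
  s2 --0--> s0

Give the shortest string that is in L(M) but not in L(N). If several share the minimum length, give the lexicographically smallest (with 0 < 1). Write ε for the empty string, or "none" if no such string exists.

1000

The string 1000 is accepted by M but not by N.
No shorter string lies in the difference, and 1000 is the lexicographically first length-4 string in L(M) \ L(N).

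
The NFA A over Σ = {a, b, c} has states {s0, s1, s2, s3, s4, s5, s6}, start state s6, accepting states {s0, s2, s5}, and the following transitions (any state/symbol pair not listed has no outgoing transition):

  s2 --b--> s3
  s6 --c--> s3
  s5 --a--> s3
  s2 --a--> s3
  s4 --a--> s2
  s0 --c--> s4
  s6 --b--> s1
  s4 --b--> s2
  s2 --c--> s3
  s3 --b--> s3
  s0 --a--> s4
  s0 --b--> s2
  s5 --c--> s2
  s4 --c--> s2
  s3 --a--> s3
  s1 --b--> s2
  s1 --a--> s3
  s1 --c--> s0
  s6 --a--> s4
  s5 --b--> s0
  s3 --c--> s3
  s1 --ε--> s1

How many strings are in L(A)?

The useful subgraph on states {s0, s1, s2, s4, s6} is acyclic, so L(A) is finite; the longest accepting path visits 5 useful states, giving maximum string length 4.
Counting accepting paths from s6 by length: 5 of length 2, 1 of length 3, 6 of length 4. Total 12.

12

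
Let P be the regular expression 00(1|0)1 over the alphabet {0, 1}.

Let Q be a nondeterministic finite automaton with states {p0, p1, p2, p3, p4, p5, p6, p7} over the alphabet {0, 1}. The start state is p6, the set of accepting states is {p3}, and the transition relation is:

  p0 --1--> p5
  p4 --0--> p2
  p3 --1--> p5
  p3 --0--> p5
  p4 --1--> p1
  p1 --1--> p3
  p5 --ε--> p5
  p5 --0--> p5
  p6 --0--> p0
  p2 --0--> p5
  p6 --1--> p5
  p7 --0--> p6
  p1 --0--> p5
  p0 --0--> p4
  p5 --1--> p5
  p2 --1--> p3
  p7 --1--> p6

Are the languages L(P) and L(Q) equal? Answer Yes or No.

Converting the expression P to a DFA (subset construction, then merging equivalent states) gives the minimal DFA with states {r0, r1, r2, r3, r4, r5}, start state r0, accepting states {r5} and transitions r0: 0→r1, 1→r2; r1: 0→r3, 1→r2; r2: 0→r2, 1→r2; r3: 0→r4, 1→r4; r4: 0→r2, 1→r5; r5: 0→r2, 1→r2.
Exploring the product automaton P × Q from the start pair (r0, p6), following both machines on each input symbol, reaches 7 state pairs: (r0, p6), (r1, p0), (r2, p5), (r3, p4), (r4, p2), (r4, p1), (r5, p3).
P accepts in {r5} and Q accepts in {p3}. In every reachable pair the two components are either both accepting — (r5, p3) — or both non-accepting, so no string is accepted by exactly one of the machines: L(P) \ L(Q) and L(Q) \ L(P) are both empty.
Hence every string is accepted by P iff it is accepted by Q, and the two languages coincide.

Yes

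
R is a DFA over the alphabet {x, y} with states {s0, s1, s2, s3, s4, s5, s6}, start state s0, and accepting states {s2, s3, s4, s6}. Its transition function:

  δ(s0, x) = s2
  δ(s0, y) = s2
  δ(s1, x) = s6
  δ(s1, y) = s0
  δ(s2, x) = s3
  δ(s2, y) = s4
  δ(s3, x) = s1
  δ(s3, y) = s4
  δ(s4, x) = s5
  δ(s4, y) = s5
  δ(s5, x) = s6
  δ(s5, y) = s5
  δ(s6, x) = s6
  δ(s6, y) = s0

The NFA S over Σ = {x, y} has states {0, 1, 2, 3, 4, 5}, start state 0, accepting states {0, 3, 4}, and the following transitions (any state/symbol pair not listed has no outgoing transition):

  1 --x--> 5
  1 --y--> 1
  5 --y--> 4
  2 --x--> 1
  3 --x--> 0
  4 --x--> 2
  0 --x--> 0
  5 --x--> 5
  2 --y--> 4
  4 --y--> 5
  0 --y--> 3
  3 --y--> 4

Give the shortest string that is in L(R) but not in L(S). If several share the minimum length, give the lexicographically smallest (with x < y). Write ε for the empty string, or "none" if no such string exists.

xyyx

The string xyyx is accepted by R but not by S.
No shorter string lies in the difference, and xyyx is the lexicographically first length-4 string in L(R) \ L(S).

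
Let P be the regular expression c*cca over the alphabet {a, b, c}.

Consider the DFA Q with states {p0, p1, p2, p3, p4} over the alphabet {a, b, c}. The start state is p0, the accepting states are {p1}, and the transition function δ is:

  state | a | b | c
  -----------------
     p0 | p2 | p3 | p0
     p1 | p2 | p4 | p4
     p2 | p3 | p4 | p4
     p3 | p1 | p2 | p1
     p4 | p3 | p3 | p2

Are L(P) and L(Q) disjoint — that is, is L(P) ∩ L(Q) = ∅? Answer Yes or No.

Yes

Converting the expression P to a DFA (subset construction, then merging equivalent states) gives the minimal DFA with states {r0, r1, r2, r3, r4}, start state r0, accepting states {r4} and transitions r0: a→r1, b→r1, c→r2; r1: a→r1, b→r1, c→r1; r2: a→r1, b→r1, c→r3; r3: a→r4, b→r1, c→r3; r4: a→r1, b→r1, c→r1.
Exploring the product automaton P × Q from the start pair (r0, p0), following both machines on each input symbol, reaches 8 state pairs: (r0, p0), (r1, p2), (r1, p3), (r2, p0), (r1, p4), (r1, p1), (r3, p0), (r4, p2).
P accepts in {r4} and Q accepts in {p1}; no reachable pair has both components accepting, so no string drives both machines to acceptance simultaneously and L(P) ∩ L(Q) = ∅.
So no string is accepted by both, and the intersection is empty.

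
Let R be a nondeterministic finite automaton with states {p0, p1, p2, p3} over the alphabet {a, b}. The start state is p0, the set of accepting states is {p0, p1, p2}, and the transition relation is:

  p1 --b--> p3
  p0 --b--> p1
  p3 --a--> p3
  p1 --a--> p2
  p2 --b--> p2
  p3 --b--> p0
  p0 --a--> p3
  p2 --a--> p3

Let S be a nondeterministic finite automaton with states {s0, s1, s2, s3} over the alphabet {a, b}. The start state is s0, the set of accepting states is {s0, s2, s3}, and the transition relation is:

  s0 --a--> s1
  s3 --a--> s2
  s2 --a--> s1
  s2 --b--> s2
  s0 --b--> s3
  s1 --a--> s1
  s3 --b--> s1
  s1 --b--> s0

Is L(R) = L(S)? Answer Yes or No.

Yes

Exploring the product automaton R × S from the start pair (p0, s0), following both machines on each input symbol, reaches 4 state pairs: (p0, s0), (p3, s1), (p1, s3), (p2, s2).
R accepts in {p0, p1, p2} and S accepts in {s0, s2, s3}. In every reachable pair the two components are either both accepting — (p0, s0), (p1, s3), (p2, s2) — or both non-accepting, so no string is accepted by exactly one of the machines: L(R) \ L(S) and L(S) \ L(R) are both empty.
Hence every string is accepted by R iff it is accepted by S, and the two languages coincide.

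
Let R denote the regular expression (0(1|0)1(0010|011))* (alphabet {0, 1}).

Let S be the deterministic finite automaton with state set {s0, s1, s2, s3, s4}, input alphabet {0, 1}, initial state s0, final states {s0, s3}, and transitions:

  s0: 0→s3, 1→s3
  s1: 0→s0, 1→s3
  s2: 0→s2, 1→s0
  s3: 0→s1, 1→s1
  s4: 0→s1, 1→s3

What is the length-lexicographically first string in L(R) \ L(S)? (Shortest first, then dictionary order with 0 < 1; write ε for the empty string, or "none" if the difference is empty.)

The string 001011 is accepted by R but not by S.
No shorter string lies in the difference, and 001011 is the lexicographically first length-6 string in L(R) \ L(S).

001011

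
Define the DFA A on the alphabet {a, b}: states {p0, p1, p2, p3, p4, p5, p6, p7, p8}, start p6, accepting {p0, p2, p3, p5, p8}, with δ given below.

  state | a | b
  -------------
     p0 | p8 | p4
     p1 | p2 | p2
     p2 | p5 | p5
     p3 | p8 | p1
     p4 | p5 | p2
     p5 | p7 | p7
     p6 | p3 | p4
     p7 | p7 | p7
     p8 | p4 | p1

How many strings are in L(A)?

The useful subgraph on states {p1, p2, p3, p4, p5, p6, p8} is acyclic, so L(A) is finite; the longest accepting path visits 6 useful states, giving maximum string length 5.
Counting accepting paths from p6 by length: 1 of length 1, 3 of length 2, 4 of length 3, 8 of length 4, 6 of length 5. Total 22.

22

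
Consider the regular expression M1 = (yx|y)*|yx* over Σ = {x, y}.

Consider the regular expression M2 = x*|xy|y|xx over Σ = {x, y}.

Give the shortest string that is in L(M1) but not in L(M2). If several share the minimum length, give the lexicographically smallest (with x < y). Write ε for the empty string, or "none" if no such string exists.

yx

The string yx is accepted by M1 but not by M2.
No shorter string lies in the difference, and yx is the lexicographically first length-2 string in L(M1) \ L(M2).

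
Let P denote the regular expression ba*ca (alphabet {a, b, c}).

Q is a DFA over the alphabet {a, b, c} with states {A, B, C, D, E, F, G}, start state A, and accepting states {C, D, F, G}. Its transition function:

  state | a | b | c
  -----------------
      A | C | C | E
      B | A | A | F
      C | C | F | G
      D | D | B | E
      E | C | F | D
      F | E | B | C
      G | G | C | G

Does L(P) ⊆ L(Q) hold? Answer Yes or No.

Yes

Converting the expression P to a DFA (subset construction, then merging equivalent states) gives the minimal DFA with states {p0, p1, p2, p3, p4}, start state p0, accepting states {p4} and transitions p0: a→p1, b→p2, c→p1; p1: a→p1, b→p1, c→p1; p2: a→p2, b→p1, c→p3; p3: a→p4, b→p1, c→p1; p4: a→p1, b→p1, c→p1.
Exploring the product automaton P × Q from the start pair (p0, A), following both machines on each input symbol, reaches 11 state pairs: (p0, A), (p1, C), (p2, C), (p1, E), (p1, F), (p1, G), (p3, G), (p1, D), (p1, B), (p4, G), (p1, A).
P accepts in {p4} and Q accepts in {C, D, F, G}. The reachable pairs whose P-component is accepting are (p4, G); in each of them the Q-component is accepting too, so the product for L(P) \ L(Q) (P-component accepting, Q-component rejecting) has no reachable accepting pair and the difference is empty.
Hence every string in L(P) is also in L(Q).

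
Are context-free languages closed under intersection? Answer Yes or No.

{aⁿbⁿcᵐ : m,n≥0} and {aᵐbⁿcⁿ : m,n≥0} are both context-free, but their intersection {aⁿbⁿcⁿ : n≥0} is not (pumping lemma).

No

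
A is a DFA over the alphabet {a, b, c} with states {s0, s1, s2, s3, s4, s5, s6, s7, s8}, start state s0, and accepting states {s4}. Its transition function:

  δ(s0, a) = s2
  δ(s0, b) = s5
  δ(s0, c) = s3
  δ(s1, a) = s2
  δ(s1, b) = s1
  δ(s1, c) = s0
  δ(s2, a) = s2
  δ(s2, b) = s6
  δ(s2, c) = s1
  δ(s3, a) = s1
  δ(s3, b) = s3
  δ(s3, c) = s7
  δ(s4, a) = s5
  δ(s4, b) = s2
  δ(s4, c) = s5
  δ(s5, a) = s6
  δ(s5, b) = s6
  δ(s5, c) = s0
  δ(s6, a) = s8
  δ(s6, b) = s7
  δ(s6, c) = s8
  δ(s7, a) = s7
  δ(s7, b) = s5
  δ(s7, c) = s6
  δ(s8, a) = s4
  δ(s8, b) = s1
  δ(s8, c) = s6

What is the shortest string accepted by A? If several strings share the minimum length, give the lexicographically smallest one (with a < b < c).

A breadth-first search from s0 reaches an accepting state first via the path s0 → s2 → s6 → s8 → s4 on input abaa.
No string of length < 4 is accepted (BFS exhausts all shorter strings without reaching an accepting state), and abaa is the lexicographically least accepting string of length 4.

abaa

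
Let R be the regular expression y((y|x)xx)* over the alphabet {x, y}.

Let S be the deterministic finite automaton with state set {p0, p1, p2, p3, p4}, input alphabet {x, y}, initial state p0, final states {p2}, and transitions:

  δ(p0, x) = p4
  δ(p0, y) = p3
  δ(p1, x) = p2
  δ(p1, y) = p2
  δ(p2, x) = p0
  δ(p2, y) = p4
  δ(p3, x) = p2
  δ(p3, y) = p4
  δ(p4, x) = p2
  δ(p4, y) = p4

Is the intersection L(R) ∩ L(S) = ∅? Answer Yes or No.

Yes

Converting the expression R to a DFA (subset construction, then merging equivalent states) gives the minimal DFA with states {r0, r1, r2, r3, r4}, start state r0, accepting states {r2} and transitions r0: x→r1, y→r2; r1: x→r1, y→r1; r2: x→r3, y→r3; r3: x→r4, y→r1; r4: x→r2, y→r1.
Exploring the product automaton R × S from the start pair (r0, p0), following both machines on each input symbol, reaches 13 state pairs: (r0, p0), (r1, p4), (r2, p3), (r1, p2), (r3, p2), (r3, p4), (r1, p0), (r4, p0), (r4, p2), (r1, p3), (r2, p4), (r2, p0), (r3, p3).
R accepts in {r2} and S accepts in {p2}; no reachable pair has both components accepting, so no string drives both machines to acceptance simultaneously and L(R) ∩ L(S) = ∅.
So no string is accepted by both, and the intersection is empty.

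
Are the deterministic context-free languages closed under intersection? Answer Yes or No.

No

DCFLs are closed under complement (normalise the DPDA to read all of its input, then flip the verdict). If they were also closed under intersection, De Morgan would make them closed under union; but {aⁿbⁿ : n≥0} and {aⁿb²ⁿ : n≥0} are DCFLs (push the a's; pop one per b, respectively one per two b's) whose union no deterministic PDA accepts: a DPDA for it would have a single run on aⁿb²ⁿ, accepting after the prefix aⁿbⁿ and accepting again after n more b's; an ordinary PDA that simulates it on a's and b's and, at any moment when it is accepting, may switch to reading only a fresh letter c while feeding each c to the simulation as a b, would accept aⁱbʲcᵏ (k≥1) exactly when both aⁱbʲ and aⁱbʲ⁺ᵏ are in the language, i.e. its language intersected with the regular set a*b*c⁺ would be exactly {aⁿbⁿcⁿ : n≥1} — impossible, since context-free languages are closed under intersection with regular sets and {aⁿbⁿcⁿ} is not context-free.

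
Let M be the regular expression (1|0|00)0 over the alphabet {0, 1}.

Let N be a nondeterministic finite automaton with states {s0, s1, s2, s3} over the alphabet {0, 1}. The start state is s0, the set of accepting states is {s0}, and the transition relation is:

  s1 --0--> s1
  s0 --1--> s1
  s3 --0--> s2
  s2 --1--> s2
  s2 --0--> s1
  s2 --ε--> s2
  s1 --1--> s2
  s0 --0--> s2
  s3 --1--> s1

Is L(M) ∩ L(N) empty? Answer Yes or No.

Yes

Converting the expression M to a DFA (subset construction, then merging equivalent states) gives the minimal DFA with states {m0, m1, m2, m3, m4, m5}, start state m0, accepting states {m3, m5} and transitions m0: 0→m1, 1→m2; m1: 0→m3, 1→m4; m2: 0→m5, 1→m4; m3: 0→m5, 1→m4; m4: 0→m4, 1→m4; m5: 0→m4, 1→m4.
Exploring the product automaton M × N from the start pair (m0, s0), following both machines on each input symbol, reaches 7 state pairs: (m0, s0), (m1, s2), (m2, s1), (m3, s1), (m4, s2), (m5, s1), (m4, s1).
M accepts in {m3, m5} and N accepts in {s0}; no reachable pair has both components accepting, so no string drives both machines to acceptance simultaneously and L(M) ∩ L(N) = ∅.
So no string is accepted by both, and the intersection is empty.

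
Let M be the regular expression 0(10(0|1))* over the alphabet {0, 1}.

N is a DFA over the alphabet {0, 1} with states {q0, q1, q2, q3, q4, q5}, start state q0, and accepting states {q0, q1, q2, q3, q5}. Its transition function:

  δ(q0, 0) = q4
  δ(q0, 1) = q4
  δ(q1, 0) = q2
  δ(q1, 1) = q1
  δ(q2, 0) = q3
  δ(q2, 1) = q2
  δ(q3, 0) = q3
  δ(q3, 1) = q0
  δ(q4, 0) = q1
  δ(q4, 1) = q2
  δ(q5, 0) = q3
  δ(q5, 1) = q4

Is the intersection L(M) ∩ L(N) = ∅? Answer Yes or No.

No

The string 0100 is accepted by both M and N.
Hence L(M) ∩ L(N) ≠ ∅.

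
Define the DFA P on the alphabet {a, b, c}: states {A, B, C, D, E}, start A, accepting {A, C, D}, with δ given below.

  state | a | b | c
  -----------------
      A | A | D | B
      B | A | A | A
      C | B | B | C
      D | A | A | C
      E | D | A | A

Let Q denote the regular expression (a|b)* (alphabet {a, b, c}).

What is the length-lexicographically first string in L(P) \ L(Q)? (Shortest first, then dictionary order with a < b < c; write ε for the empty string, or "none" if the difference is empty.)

bc

The string bc is accepted by P but not by Q.
No shorter string lies in the difference, and bc is the lexicographically first length-2 string in L(P) \ L(Q).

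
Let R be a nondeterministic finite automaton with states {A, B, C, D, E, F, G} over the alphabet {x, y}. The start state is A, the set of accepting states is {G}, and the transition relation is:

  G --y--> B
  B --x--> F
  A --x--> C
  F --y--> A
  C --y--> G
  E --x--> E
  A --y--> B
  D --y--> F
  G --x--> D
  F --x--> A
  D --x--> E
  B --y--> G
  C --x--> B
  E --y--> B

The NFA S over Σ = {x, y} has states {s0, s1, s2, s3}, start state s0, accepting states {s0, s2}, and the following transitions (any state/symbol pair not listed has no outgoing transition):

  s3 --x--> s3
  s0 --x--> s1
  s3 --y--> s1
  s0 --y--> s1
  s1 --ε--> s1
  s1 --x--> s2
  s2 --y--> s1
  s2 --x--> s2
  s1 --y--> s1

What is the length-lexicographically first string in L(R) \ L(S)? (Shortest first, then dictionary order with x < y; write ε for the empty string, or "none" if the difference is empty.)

The string xy is accepted by R but not by S.
No shorter string lies in the difference, and xy is the lexicographically first length-2 string in L(R) \ L(S).

xy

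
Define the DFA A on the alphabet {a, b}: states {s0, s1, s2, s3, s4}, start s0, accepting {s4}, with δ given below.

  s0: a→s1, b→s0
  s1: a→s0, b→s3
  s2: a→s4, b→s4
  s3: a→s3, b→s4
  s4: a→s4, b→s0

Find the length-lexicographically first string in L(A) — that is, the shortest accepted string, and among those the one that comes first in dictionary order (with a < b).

A breadth-first search from s0 reaches an accepting state first via the path s0 → s1 → s3 → s4 on input abb.
No string of length < 3 is accepted (BFS exhausts all shorter strings without reaching an accepting state), and abb is the lexicographically least accepting string of length 3.

abb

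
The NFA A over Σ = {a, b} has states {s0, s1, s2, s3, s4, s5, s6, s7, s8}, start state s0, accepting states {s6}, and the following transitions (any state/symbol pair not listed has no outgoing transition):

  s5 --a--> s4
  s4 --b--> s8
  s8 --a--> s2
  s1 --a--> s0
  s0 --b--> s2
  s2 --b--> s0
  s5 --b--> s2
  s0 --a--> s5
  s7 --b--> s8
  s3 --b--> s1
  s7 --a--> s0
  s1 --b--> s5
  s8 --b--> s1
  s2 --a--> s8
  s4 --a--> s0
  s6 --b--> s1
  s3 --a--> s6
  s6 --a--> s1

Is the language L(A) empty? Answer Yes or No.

Yes

The states reachable from the start state are {s0, s1, s2, s4, s5, s8}.
None of the accepting states {s6} is reachable, so no string is accepted and L(A) = ∅.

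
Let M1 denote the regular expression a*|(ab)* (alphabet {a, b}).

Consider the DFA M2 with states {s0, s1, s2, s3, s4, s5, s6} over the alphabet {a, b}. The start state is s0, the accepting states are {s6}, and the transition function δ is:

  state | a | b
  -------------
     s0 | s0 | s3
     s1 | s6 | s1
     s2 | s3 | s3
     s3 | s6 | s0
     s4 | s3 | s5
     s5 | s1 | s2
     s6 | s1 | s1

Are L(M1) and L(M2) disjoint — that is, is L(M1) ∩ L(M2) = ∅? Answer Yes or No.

Converting the expression M1 to a DFA (subset construction, then merging equivalent states) gives the minimal DFA with states {r0, r1, r2, r3, r4, r5}, start state r0, accepting states {r0, r1, r3, r4} and transitions r0: a→r1, b→r2; r1: a→r3, b→r4; r2: a→r2, b→r2; r3: a→r3, b→r2; r4: a→r5, b→r2; r5: a→r2, b→r4.
Exploring the product automaton M1 × M2 from the start pair (r0, s0), following both machines on each input symbol, reaches 10 state pairs: (r0, s0), (r1, s0), (r2, s3), (r3, s0), (r4, s3), (r2, s6), (r2, s0), (r5, s6), (r2, s1), (r4, s1).
M1 accepts in {r0, r1, r3, r4} and M2 accepts in {s6}; no reachable pair has both components accepting, so no string drives both machines to acceptance simultaneously and L(M1) ∩ L(M2) = ∅.
So no string is accepted by both, and the intersection is empty.

Yes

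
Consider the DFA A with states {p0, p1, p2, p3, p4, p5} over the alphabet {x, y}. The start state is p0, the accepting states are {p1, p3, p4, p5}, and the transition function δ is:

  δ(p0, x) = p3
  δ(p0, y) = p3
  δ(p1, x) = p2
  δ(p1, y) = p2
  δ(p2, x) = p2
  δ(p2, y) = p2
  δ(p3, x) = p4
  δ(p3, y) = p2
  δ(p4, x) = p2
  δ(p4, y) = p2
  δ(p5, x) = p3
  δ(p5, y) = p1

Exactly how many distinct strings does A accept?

The useful subgraph on states {p0, p3, p4} is acyclic, so L(A) is finite; the longest accepting path visits 3 useful states, giving maximum string length 2.
Counting accepting paths from p0 by length: 2 of length 1, 2 of length 2. Total 4.

4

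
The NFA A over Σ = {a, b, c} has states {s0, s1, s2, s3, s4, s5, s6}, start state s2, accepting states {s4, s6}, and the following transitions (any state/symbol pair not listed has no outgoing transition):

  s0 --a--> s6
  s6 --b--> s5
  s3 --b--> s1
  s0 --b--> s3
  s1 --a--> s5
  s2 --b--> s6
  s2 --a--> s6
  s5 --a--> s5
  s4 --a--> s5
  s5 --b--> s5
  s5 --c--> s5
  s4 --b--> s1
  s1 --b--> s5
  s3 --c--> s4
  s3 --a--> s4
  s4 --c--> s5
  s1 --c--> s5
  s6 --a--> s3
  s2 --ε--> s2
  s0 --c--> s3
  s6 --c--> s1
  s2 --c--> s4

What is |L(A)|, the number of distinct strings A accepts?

7

The useful subgraph on states {s2, s3, s4, s6} is acyclic, so L(A) is finite; the longest accepting path visits 4 useful states, giving maximum string length 3.
Counting accepting paths from s2 by length: 3 of length 1, 4 of length 3. Total 7.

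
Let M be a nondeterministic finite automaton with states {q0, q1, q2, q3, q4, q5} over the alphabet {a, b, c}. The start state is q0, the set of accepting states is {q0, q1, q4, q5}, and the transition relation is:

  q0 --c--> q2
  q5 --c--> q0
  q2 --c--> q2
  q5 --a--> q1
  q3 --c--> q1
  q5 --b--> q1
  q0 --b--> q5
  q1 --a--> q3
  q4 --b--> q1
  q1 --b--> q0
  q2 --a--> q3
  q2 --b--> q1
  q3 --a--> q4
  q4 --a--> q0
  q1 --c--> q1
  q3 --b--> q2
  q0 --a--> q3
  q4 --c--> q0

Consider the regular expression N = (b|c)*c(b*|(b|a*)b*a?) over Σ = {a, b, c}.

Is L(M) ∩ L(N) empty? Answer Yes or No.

No

The string bc is accepted by both M and N.
Hence L(M) ∩ L(N) ≠ ∅.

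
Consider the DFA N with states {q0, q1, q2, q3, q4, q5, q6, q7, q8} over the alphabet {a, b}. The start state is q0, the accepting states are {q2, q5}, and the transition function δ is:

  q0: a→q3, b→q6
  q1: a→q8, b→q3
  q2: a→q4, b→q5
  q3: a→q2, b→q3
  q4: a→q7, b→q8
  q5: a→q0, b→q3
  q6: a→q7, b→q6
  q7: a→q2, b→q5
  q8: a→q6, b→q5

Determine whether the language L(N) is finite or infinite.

infinite

State q0 is reachable from the start and can reach an accepting state, and it lies on the cycle q0 → q3 → q2 → q4 → q8 → q5 → q0.
Traversing that cycle any number of times yields accepted strings of unbounded length, so the language is infinite.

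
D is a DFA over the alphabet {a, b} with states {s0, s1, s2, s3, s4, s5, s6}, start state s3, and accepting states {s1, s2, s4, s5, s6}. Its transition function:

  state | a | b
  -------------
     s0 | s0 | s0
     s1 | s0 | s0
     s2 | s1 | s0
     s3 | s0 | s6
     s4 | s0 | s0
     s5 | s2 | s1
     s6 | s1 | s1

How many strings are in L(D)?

The useful subgraph on states {s1, s3, s6} is acyclic, so L(D) is finite; the longest accepting path visits 3 useful states, giving maximum string length 2.
Counting accepting paths from s3 by length: 1 of length 1, 2 of length 2. Total 3.

3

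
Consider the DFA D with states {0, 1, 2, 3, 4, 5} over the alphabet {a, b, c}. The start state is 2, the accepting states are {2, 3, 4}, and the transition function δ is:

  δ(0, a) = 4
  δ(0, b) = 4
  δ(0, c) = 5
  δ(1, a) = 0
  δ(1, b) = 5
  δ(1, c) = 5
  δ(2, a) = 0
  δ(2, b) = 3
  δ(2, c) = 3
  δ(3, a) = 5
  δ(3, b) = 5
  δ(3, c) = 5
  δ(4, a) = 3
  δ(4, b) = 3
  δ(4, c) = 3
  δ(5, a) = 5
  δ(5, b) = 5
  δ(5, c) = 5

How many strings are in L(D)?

11

The useful subgraph on states {0, 2, 3, 4} is acyclic, so L(D) is finite; the longest accepting path visits 4 useful states, giving maximum string length 3.
Counting accepting paths from 2 by length: 1 of length 0, 2 of length 1, 2 of length 2, 6 of length 3. Total 11.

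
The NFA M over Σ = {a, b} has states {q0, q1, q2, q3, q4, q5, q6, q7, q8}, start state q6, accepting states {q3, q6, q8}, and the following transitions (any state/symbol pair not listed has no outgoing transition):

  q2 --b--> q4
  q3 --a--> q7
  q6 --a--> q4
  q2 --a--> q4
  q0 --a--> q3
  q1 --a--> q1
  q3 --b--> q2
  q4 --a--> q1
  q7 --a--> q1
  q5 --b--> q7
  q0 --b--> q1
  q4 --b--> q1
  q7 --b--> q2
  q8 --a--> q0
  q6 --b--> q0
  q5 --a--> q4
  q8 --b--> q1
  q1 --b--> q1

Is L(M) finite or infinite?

finite

The useful states (reachable from q6 and able to reach an accepting state) are {q0, q3, q6}.
Restricted to these states the transition graph has no cycle, so every accepting path has bounded length and L is finite.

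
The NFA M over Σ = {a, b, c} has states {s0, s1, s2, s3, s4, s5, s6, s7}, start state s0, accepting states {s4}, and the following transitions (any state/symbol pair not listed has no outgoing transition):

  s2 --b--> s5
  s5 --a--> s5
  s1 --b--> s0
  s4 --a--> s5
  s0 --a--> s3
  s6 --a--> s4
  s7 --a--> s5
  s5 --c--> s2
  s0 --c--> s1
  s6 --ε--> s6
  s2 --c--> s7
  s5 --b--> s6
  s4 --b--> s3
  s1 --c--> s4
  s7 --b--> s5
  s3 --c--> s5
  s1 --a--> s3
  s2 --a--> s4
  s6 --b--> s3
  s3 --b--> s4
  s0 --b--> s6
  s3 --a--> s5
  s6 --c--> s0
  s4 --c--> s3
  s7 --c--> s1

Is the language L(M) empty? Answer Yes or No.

The string ab is accepted: the run s0 → s3 → s4 ends in the accepting state s4.
Since at least one string is accepted, L(M) is not empty.

No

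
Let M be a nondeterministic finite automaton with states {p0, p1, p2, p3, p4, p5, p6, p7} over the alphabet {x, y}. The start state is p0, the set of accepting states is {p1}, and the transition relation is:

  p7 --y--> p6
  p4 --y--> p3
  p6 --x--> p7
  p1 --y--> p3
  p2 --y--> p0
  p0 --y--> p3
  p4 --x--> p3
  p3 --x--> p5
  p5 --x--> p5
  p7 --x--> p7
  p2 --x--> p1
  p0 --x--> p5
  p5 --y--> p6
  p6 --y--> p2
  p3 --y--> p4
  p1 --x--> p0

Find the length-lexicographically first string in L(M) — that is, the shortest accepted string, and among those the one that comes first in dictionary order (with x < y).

A breadth-first search from p0 reaches an accepting state first via the path p0 → p5 → p6 → p2 → p1 on input xyyx.
No string of length < 4 is accepted (BFS exhausts all shorter strings without reaching an accepting state), and xyyx is the lexicographically least accepting string of length 4.

xyyx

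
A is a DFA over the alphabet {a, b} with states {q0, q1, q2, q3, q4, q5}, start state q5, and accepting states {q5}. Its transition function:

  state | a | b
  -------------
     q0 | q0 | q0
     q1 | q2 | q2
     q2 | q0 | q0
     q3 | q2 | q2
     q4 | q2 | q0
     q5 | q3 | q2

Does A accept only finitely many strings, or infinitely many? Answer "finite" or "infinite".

finite

The useful states (reachable from q5 and able to reach an accepting state) are {q5}.
Restricted to these states the transition graph has no cycle, so every accepting path has bounded length and L is finite.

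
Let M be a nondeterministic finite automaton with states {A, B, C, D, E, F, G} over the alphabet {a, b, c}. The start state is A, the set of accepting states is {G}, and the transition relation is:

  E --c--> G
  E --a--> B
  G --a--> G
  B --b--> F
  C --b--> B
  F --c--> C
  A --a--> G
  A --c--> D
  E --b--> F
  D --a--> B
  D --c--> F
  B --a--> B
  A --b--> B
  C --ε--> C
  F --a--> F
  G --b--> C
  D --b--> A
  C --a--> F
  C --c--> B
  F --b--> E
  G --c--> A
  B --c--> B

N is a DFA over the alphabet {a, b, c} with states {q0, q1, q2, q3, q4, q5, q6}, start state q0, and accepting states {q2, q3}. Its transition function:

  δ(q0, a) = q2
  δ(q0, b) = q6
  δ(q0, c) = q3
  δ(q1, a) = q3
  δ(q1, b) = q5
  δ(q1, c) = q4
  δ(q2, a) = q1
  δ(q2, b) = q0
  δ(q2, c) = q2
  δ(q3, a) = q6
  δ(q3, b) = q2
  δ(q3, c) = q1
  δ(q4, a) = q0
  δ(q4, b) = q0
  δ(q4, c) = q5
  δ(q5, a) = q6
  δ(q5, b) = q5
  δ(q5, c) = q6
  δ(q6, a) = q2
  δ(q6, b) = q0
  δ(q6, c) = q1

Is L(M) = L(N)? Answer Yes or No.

The string aa is accepted by M but rejected by N.
So L(M) ≠ L(N).

No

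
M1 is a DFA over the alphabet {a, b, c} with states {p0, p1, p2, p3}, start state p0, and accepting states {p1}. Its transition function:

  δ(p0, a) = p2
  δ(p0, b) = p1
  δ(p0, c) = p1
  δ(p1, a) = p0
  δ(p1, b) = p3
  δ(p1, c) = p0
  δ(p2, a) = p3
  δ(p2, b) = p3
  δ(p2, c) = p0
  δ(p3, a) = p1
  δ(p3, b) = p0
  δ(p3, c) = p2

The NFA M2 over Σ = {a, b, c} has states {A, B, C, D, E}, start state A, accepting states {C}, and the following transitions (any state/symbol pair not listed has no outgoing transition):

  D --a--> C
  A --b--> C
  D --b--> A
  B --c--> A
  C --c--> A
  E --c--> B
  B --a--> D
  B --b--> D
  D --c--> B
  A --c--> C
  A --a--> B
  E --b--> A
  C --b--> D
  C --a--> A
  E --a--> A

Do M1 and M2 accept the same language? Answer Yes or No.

Yes

Exploring the product automaton M1 × M2 from the start pair (p0, A), following both machines on each input symbol, reaches 4 state pairs: (p0, A), (p2, B), (p1, C), (p3, D).
M1 accepts in {p1} and M2 accepts in {C}. In every reachable pair the two components are either both accepting — (p1, C) — or both non-accepting, so no string is accepted by exactly one of the machines: L(M1) \ L(M2) and L(M2) \ L(M1) are both empty.
Hence every string is accepted by M1 iff it is accepted by M2, and the two languages coincide.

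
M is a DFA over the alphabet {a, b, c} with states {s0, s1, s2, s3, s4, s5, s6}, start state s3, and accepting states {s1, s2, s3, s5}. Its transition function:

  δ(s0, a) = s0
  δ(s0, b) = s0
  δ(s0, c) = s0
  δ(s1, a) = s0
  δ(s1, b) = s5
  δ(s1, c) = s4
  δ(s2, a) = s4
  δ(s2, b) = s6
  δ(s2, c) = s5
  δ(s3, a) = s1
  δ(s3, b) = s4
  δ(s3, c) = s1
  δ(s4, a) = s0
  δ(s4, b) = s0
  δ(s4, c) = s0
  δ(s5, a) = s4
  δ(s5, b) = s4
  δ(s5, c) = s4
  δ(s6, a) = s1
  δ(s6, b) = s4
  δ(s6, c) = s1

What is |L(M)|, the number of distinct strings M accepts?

5

The useful subgraph on states {s1, s3, s5} is acyclic, so L(M) is finite; the longest accepting path visits 3 useful states, giving maximum string length 2.
Counting accepting paths from s3 by length: 1 of length 0, 2 of length 1, 2 of length 2. Total 5.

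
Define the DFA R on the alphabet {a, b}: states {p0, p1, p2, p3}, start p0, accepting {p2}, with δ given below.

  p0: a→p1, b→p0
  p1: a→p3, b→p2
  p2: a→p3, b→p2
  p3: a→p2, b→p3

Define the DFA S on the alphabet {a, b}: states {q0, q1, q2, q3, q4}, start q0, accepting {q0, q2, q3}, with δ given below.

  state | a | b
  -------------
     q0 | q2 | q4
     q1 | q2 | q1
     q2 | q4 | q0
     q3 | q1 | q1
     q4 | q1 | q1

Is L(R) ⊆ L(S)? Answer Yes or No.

No

The string aaa is in L(R) but not in L(S).
So L(R) ⊄ L(S).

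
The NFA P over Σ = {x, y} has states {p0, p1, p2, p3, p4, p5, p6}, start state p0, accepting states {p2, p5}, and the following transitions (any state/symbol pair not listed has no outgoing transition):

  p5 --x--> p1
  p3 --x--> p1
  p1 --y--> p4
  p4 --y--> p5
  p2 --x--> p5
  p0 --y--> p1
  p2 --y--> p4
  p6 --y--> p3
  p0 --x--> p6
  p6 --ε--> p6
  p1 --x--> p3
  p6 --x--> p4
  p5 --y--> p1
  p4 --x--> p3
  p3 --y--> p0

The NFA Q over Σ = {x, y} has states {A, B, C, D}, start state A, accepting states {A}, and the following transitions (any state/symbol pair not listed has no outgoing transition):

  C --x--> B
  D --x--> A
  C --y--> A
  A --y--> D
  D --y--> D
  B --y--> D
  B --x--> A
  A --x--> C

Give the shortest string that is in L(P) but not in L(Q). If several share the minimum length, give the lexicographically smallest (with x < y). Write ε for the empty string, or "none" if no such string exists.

xxy

The string xxy is accepted by P but not by Q.
No shorter string lies in the difference, and xxy is the lexicographically first length-3 string in L(P) \ L(Q).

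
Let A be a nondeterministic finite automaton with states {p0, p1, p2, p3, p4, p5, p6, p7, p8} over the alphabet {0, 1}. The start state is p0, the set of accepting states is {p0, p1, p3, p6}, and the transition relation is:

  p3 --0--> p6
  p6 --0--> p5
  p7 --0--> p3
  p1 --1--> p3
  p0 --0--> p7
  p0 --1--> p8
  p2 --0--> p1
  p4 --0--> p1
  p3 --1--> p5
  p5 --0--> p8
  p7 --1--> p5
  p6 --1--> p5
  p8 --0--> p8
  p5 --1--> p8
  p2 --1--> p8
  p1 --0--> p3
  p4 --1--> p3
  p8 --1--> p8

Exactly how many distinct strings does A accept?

The useful subgraph on states {p0, p3, p6, p7} is acyclic, so L(A) is finite; the longest accepting path visits 4 useful states, giving maximum string length 3.
Counting accepting paths from p0 by length: 1 of length 0, 1 of length 2, 1 of length 3. Total 3.

3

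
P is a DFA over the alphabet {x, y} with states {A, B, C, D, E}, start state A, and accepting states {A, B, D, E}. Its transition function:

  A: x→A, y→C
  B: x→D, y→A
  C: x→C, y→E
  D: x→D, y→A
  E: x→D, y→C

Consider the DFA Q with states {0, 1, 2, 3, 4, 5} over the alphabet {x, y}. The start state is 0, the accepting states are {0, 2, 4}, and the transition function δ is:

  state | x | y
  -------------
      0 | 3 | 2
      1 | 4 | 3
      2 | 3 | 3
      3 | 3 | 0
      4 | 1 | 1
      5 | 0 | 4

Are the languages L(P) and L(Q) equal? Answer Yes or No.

No

The string x is accepted by P but rejected by Q.
So L(P) ≠ L(Q).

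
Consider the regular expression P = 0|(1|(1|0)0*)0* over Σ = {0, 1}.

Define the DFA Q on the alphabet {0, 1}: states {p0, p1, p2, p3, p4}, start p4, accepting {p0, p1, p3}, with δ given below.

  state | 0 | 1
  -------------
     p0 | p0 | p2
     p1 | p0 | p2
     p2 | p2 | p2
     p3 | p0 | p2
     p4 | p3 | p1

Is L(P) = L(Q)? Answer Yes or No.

Yes

Converting the expression P to a DFA (subset construction, then merging equivalent states) gives the minimal DFA with states {r0, r1, r2}, start state r0, accepting states {r1} and transitions r0: 0→r1, 1→r1; r1: 0→r1, 1→r2; r2: 0→r2, 1→r2.
Exploring the product automaton P × Q from the start pair (r0, p4), following both machines on each input symbol, reaches 5 state pairs: (r0, p4), (r1, p3), (r1, p1), (r1, p0), (r2, p2).
P accepts in {r1} and Q accepts in {p0, p1, p3}. In every reachable pair the two components are either both accepting — (r1, p3), (r1, p1), (r1, p0) — or both non-accepting, so no string is accepted by exactly one of the machines: L(P) \ L(Q) and L(Q) \ L(P) are both empty.
Hence every string is accepted by P iff it is accepted by Q, and the two languages coincide.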